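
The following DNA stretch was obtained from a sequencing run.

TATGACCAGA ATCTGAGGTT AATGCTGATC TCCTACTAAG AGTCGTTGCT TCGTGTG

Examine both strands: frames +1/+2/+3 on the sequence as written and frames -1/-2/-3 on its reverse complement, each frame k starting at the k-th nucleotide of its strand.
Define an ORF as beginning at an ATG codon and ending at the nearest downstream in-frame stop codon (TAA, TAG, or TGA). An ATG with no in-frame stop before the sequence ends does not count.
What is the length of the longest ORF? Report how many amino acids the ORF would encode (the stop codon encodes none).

Reverse complement (5'→3'): CACACGAAGCAACGACTCTTAGTAGGAGATCAGCATTAACCTCAGATTCTGGTCATA
Frame +1: TAT GAC CAG AAT CTG AGG TTA ATG CTG ATC TCC TAC TAA GAG TCG TTG CTT CGT GTG — ATG at 22, stop TAA at 37 → 18 nt.
Frame +2: ATG ACC AGA ATC TGA GGT TAA TGC TGA TCT CCT ACT AAG AGT CGT TGC TTC GTG — ATG at 2, stop TGA at 14 → 15 nt.
Frame +3: TGA CCA GAA TCT GAG GTT AAT GCT GAT CTC CTA CTA AGA GTC GTT GCT TCG TGT — no ATG→stop ORF.
Frame -1: CAC ACG AAG CAA CGA CTC TTA GTA GGA GAT CAG CAT TAA CCT CAG ATT CTG GTC ATA — no ATG→stop ORF.
Frame -2: ACA CGA AGC AAC GAC TCT TAG TAG GAG ATC AGC ATT AAC CTC AGA TTC TGG TCA — no ATG→stop ORF.
Frame -3: CAC GAA GCA ACG ACT CTT AGT AGG AGA TCA GCA TTA ACC TCA GAT TCT GGT CAT — no ATG→stop ORF.
Longest: frame +1, positions 22–39, 18 nt = 6 codons = 5 aa. → 5 amino acids.

5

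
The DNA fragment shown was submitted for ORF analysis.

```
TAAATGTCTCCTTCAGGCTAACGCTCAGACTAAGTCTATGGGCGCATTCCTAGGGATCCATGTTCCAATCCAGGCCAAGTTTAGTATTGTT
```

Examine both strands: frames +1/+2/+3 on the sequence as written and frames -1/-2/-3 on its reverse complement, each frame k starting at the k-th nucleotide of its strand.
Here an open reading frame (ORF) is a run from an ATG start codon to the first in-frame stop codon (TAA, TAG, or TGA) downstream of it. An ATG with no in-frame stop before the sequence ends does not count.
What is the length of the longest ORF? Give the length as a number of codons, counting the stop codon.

Reverse complement (5'→3'): AACAATACTAAACTTGGCCTGGATTGGAACATGGATCCCTAGGAATGCGCCCATAGACTTAGTCTGAGCGTTAGCCTGAAGGAGACATTTA
Frame +1: TAA ATG TCT CCT TCA GGC TAA CGC TCA GAC TAA GTC TAT GGG CGC ATT CCT AGG GAT CCA TGT TCC AAT CCA GGC CAA GTT TAG TAT TGT — ATG at 4, stop TAA at 19 → 18 nt.
Frame +2: AAA TGT CTC CTT CAG GCT AAC GCT CAG ACT AAG TCT ATG GGC GCA TTC CTA GGG ATC CAT GTT CCA ATC CAG GCC AAG TTT AGT ATT GTT — no ATG→stop ORF.
Frame +3: AAT GTC TCC TTC AGG CTA ACG CTC AGA CTA AGT CTA TGG GCG CAT TCC TAG GGA TCC ATG TTC CAA TCC AGG CCA AGT TTA GTA TTG — no ATG→stop ORF.
Frame -1: AAC AAT ACT AAA CTT GGC CTG GAT TGG AAC ATG GAT CCC TAG GAA TGC GCC CAT AGA CTT AGT CTG AGC GTT AGC CTG AAG GAG ACA TTT — ATG at 31, stop TAG at 40 → 12 nt.
Frame -2: ACA ATA CTA AAC TTG GCC TGG ATT GGA ACA TGG ATC CCT AGG AAT GCG CCC ATA GAC TTA GTC TGA GCG TTA GCC TGA AGG AGA CAT TTA — no ATG→stop ORF.
Frame -3: CAA TAC TAA ACT TGG CCT GGA TTG GAA CAT GGA TCC CTA GGA ATG CGC CCA TAG ACT TAG TCT GAG CGT TAG CCT GAA GGA GAC ATT — ATG at 45, stop TAG at 54 → 12 nt.
Longest: frame +1, positions 4–21, 18 nt = 6 codons = 5 aa. → 6 codons.

6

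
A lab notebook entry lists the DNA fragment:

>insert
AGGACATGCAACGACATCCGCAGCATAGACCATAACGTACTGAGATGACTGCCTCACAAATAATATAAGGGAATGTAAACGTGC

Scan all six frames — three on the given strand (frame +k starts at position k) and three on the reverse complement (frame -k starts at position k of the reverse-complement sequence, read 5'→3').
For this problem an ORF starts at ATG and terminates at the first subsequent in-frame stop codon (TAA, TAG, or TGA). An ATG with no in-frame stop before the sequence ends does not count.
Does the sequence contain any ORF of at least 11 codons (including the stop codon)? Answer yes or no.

no

Reverse complement (5'→3'): GCACGTTTACATTCCCTTATATTATTTGTGAGGCAGTCATCTCAGTACGTTATGGTCTATGCTGCGGATGTCGTTGCATGTCCT
Frame +1: AGG ACA TGC AAC GAC ATC CGC AGC ATA GAC CAT AAC GTA CTG AGA TGA CTG CCT CAC AAA TAA TAT AAG GGA ATG TAA ACG TGC — ATG at 73, stop TAA at 76 → 6 nt.
Frame +2: GGA CAT GCA ACG ACA TCC GCA GCA TAG ACC ATA ACG TAC TGA GAT GAC TGC CTC ACA AAT AAT ATA AGG GAA TGT AAA CGT — no ATG→stop ORF.
Frame +3: GAC ATG CAA CGA CAT CCG CAG CAT AGA CCA TAA CGT ACT GAG ATG ACT GCC TCA CAA ATA ATA TAA GGG AAT GTA AAC GTG — ATG at 6, stop TAA at 33 → 30 nt; ATG at 45, stop TAA at 66 → 24 nt.
Frame -1: GCA CGT TTA CAT TCC CTT ATA TTA TTT GTG AGG CAG TCA TCT CAG TAC GTT ATG GTC TAT GCT GCG GAT GTC GTT GCA TGT CCT — no ATG→stop ORF.
Frame -2: CAC GTT TAC ATT CCC TTA TAT TAT TTG TGA GGC AGT CAT CTC AGT ACG TTA TGG TCT ATG CTG CGG ATG TCG TTG CAT GTC — no ATG→stop ORF.
Frame -3: ACG TTT ACA TTC CCT TAT ATT ATT TGT GAG GCA GTC ATC TCA GTA CGT TAT GGT CTA TGC TGC GGA TGT CGT TGC ATG TCC — no ATG→stop ORF.
Largest ORF found is 10 codons < 11, so no.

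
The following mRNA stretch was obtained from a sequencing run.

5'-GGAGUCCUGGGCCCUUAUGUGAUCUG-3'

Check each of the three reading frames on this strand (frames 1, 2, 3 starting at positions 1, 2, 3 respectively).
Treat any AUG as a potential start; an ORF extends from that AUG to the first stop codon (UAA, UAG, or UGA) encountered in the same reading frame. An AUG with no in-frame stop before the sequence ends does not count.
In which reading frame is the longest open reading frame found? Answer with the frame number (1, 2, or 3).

Frame 1: GGA GUC CUG GGC CCU UAU GUG AUC — no AUG→stop ORF.
Frame 2: GAG UCC UGG GCC CUU AUG UGA UCU — AUG at 17, stop UGA at 20 → 6 nt.
Frame 3: AGU CCU GGG CCC UUA UGU GAU CUG — no AUG→stop ORF.
Longest ORF is 6 nt in frame 2 (positions 17–22).

2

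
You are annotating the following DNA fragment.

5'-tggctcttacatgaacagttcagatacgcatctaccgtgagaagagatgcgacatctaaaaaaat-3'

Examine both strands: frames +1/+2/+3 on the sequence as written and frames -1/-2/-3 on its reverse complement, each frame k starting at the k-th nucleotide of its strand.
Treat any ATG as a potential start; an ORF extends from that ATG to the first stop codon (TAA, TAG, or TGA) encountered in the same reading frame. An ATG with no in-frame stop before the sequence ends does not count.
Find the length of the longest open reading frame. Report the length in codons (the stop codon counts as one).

Reverse complement (5'→3'): ATTTTTTTAGATGTCGCATCTCTTCTCACGGTAGATGCGTATCTGAACTGTTCATGTAAGAGCCA
Frame +1: TGG CTC TTA CAT GAA CAG TTC AGA TAC GCA TCT ACC GTG AGA AGA GAT GCG ACA TCT AAA AAA — no ATG→stop ORF.
Frame +2: GGC TCT TAC ATG AAC AGT TCA GAT ACG CAT CTA CCG TGA GAA GAG ATG CGA CAT CTA AAA AAA — ATG at 11, stop TGA at 38 → 30 nt.
Frame +3: GCT CTT ACA TGA ACA GTT CAG ATA CGC ATC TAC CGT GAG AAG AGA TGC GAC ATC TAA AAA AAT — no ATG→stop ORF.
Frame -1: ATT TTT TTA GAT GTC GCA TCT CTT CTC ACG GTA GAT GCG TAT CTG AAC TGT TCA TGT AAG AGC — no ATG→stop ORF.
Frame -2: TTT TTT TAG ATG TCG CAT CTC TTC TCA CGG TAG ATG CGT ATC TGA ACT GTT CAT GTA AGA GCC — ATG at 11, stop TAG at 32 → 24 nt; ATG at 35, stop TGA at 44 → 12 nt.
Frame -3: TTT TTT AGA TGT CGC ATC TCT TCT CAC GGT AGA TGC GTA TCT GAA CTG TTC ATG TAA GAG CCA — ATG at 54, stop TAA at 57 → 6 nt.
Longest: frame +2, positions 11–40, 30 nt = 10 codons = 9 aa. → 10 codons.

10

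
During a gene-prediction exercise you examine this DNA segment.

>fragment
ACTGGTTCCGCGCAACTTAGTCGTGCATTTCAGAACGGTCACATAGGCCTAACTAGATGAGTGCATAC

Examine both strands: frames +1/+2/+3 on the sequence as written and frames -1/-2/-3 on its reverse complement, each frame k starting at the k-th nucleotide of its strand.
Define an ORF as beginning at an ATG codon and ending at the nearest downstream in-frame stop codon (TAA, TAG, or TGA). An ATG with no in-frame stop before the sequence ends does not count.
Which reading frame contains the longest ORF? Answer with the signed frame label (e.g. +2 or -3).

-3

Reverse complement (5'→3'): GTATGCACTCATCTAGTTAGGCCTATGTGACCGTTCTGAAATGCACGACTAAGTTGCGCGGAACCAGT
Frame +1: ACT GGT TCC GCG CAA CTT AGT CGT GCA TTT CAG AAC GGT CAC ATA GGC CTA ACT AGA TGA GTG CAT — no ATG→stop ORF.
Frame +2: CTG GTT CCG CGC AAC TTA GTC GTG CAT TTC AGA ACG GTC ACA TAG GCC TAA CTA GAT GAG TGC ATA — no ATG→stop ORF.
Frame +3: TGG TTC CGC GCA ACT TAG TCG TGC ATT TCA GAA CGG TCA CAT AGG CCT AAC TAG ATG AGT GCA TAC — no ATG→stop ORF.
Frame -1: GTA TGC ACT CAT CTA GTT AGG CCT ATG TGA CCG TTC TGA AAT GCA CGA CTA AGT TGC GCG GAA CCA — ATG at 25, stop TGA at 28 → 6 nt.
Frame -2: TAT GCA CTC ATC TAG TTA GGC CTA TGT GAC CGT TCT GAA ATG CAC GAC TAA GTT GCG CGG AAC CAG — ATG at 41, stop TAA at 50 → 12 nt.
Frame -3: ATG CAC TCA TCT AGT TAG GCC TAT GTG ACC GTT CTG AAA TGC ACG ACT AAG TTG CGC GGA ACC AGT — ATG at 3, stop TAG at 18 → 18 nt.
Longest ORF is 18 nt in frame -3 (positions 3–20).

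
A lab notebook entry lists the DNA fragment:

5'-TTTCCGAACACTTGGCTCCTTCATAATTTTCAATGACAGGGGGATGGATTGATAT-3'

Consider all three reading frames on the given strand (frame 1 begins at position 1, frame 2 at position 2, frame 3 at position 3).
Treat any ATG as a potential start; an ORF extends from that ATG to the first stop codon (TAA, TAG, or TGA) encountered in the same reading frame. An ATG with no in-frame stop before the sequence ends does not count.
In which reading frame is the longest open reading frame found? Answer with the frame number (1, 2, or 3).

2

Frame 1: TTT CCG AAC ACT TGG CTC CTT CAT AAT TTT CAA TGA CAG GGG GAT GGA TTG ATA — no ATG→stop ORF.
Frame 2: TTC CGA ACA CTT GGC TCC TTC ATA ATT TTC AAT GAC AGG GGG ATG GAT TGA TAT — ATG at 44, stop TGA at 50 → 9 nt.
Frame 3: TCC GAA CAC TTG GCT CCT TCA TAA TTT TCA ATG ACA GGG GGA TGG ATT GAT — no ATG→stop ORF.
Longest ORF is 9 nt in frame 2 (positions 44–52).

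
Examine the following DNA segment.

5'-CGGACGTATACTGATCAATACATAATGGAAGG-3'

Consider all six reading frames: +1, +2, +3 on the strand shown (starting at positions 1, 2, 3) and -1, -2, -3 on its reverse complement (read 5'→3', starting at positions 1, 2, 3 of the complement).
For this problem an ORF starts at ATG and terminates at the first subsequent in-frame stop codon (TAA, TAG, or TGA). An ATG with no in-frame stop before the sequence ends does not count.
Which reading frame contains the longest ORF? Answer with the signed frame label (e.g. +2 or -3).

-1

Reverse complement (5'→3'): CCTTCCATTATGTATTGATCAGTATACGTCCG
Frame +1: CGG ACG TAT ACT GAT CAA TAC ATA ATG GAA — no ATG→stop ORF.
Frame +2: GGA CGT ATA CTG ATC AAT ACA TAA TGG AAG — no ATG→stop ORF.
Frame +3: GAC GTA TAC TGA TCA ATA CAT AAT GGA AGG — no ATG→stop ORF.
Frame -1: CCT TCC ATT ATG TAT TGA TCA GTA TAC GTC — ATG at 10, stop TGA at 16 → 9 nt.
Frame -2: CTT CCA TTA TGT ATT GAT CAG TAT ACG TCC — no ATG→stop ORF.
Frame -3: TTC CAT TAT GTA TTG ATC AGT ATA CGT CCG — no ATG→stop ORF.
Longest ORF is 9 nt in frame -1 (positions 10–18).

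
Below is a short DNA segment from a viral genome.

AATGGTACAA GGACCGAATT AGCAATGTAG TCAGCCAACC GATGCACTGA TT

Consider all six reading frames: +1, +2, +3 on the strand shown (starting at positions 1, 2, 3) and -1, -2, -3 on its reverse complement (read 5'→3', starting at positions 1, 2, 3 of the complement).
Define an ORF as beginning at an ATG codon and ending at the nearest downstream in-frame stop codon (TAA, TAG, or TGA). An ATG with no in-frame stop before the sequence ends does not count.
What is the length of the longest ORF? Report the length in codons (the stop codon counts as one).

Reverse complement (5'→3'): AATCAGTGCATCGGTTGGCTGACTACATTGCTAATTCGGTCCTTGTACCATT
Frame +1: AAT GGT ACA AGG ACC GAA TTA GCA ATG TAG TCA GCC AAC CGA TGC ACT GAT — ATG at 25, stop TAG at 28 → 6 nt.
Frame +2: ATG GTA CAA GGA CCG AAT TAG CAA TGT AGT CAG CCA ACC GAT GCA CTG ATT — ATG at 2, stop TAG at 20 → 21 nt.
Frame +3: TGG TAC AAG GAC CGA ATT AGC AAT GTA GTC AGC CAA CCG ATG CAC TGA — ATG at 42, stop TGA at 48 → 9 nt.
Frame -1: AAT CAG TGC ATC GGT TGG CTG ACT ACA TTG CTA ATT CGG TCC TTG TAC CAT — no ATG→stop ORF.
Frame -2: ATC AGT GCA TCG GTT GGC TGA CTA CAT TGC TAA TTC GGT CCT TGT ACC ATT — no ATG→stop ORF.
Frame -3: TCA GTG CAT CGG TTG GCT GAC TAC ATT GCT AAT TCG GTC CTT GTA CCA — no ATG→stop ORF.
Longest: frame +2, positions 2–22, 21 nt = 7 codons = 6 aa. → 7 codons.

7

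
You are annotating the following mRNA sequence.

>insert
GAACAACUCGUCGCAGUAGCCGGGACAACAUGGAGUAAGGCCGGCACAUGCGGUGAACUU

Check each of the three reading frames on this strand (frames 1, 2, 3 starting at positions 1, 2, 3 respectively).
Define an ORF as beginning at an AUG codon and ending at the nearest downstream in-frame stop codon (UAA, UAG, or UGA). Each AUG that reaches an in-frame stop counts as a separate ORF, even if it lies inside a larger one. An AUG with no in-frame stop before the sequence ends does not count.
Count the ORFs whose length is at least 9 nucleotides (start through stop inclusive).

2

Frame 1: GAA CAA CUC GUC GCA GUA GCC GGG ACA ACA UGG AGU AAG GCC GGC ACA UGC GGU GAA CUU — no AUG→stop ORF.
Frame 2: AAC AAC UCG UCG CAG UAG CCG GGA CAA CAU GGA GUA AGG CCG GCA CAU GCG GUG AAC — no AUG→stop ORF.
Frame 3: ACA ACU CGU CGC AGU AGC CGG GAC AAC AUG GAG UAA GGC CGG CAC AUG CGG UGA ACU — AUG at 30, stop UAA at 36 → 9 nt; AUG at 48, stop UGA at 54 → 9 nt.
ORFs ≥ 9 nucleotides: frame 3 30–38 (9 nucleotides), frame 3 48–56 (9 nucleotides). Count = 2.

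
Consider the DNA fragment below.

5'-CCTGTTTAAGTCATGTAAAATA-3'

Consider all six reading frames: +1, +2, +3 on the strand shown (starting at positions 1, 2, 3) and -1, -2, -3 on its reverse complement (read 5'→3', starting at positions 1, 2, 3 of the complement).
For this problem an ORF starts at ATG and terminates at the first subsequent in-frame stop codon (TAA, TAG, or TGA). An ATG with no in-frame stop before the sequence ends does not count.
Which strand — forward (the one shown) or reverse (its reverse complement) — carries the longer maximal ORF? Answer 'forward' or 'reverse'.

reverse

Reverse complement (5'→3'): TATTTTACATGACTTAAACAGG
Frame +1: CCT GTT TAA GTC ATG TAA AAT — ATG at 13, stop TAA at 16 → 6 nt.
Frame +2: CTG TTT AAG TCA TGT AAA ATA — no ATG→stop ORF.
Frame +3: TGT TTA AGT CAT GTA AAA — no ATG→stop ORF.
Frame -1: TAT TTT ACA TGA CTT AAA CAG — no ATG→stop ORF.
Frame -2: ATT TTA CAT GAC TTA AAC AGG — no ATG→stop ORF.
Frame -3: TTT TAC ATG ACT TAA ACA — ATG at 9, stop TAA at 15 → 9 nt.
Forward-strand max 6 nt; reverse-strand max 9 nt. The reverse strand has the longer ORF.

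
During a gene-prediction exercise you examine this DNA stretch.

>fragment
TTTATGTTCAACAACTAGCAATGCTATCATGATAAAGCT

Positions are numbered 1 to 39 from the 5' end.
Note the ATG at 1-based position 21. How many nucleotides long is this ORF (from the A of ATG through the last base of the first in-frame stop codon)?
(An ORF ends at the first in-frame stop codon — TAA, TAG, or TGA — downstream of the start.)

Codons from position 21: ATG (21–23), CTA (24–26), TCA (27–29), TGA (30–32).
TGA is the first in-frame stop; ORF spans 21–32, 12 nucleotides.

12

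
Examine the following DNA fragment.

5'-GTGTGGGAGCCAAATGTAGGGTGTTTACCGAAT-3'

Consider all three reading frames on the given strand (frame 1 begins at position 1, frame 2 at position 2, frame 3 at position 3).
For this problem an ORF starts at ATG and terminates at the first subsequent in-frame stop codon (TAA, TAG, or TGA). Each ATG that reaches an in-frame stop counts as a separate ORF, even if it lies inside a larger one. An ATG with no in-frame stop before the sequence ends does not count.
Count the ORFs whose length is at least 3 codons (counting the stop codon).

0

Frame 1: GTG TGG GAG CCA AAT GTA GGG TGT TTA CCG AAT — no ATG→stop ORF.
Frame 2: TGT GGG AGC CAA ATG TAG GGT GTT TAC CGA — ATG at 14, stop TAG at 17 → 6 nt.
Frame 3: GTG GGA GCC AAA TGT AGG GTG TTT ACC GAA — no ATG→stop ORF.
No ORF reaches 3 codons. Count = 0.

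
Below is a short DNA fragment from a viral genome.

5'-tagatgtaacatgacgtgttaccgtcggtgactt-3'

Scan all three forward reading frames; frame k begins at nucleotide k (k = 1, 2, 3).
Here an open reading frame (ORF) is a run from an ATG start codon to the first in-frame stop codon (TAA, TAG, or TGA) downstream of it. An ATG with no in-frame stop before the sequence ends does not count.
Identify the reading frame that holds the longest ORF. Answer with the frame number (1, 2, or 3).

2

Frame 1: TAG ATG TAA CAT GAC GTG TTA CCG TCG GTG ACT — ATG at 4, stop TAA at 7 → 6 nt.
Frame 2: AGA TGT AAC ATG ACG TGT TAC CGT CGG TGA CTT — ATG at 11, stop TGA at 29 → 21 nt.
Frame 3: GAT GTA ACA TGA CGT GTT ACC GTC GGT GAC — no ATG→stop ORF.
Longest ORF is 21 nt in frame 2 (positions 11–31).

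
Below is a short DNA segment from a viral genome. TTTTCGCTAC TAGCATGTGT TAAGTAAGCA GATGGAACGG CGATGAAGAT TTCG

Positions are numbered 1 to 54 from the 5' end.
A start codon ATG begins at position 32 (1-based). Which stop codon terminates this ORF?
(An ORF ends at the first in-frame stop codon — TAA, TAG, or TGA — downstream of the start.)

Codons from position 32: ATG (32–34), GAA (35–37), CGG (38–40), CGA (41–43), TGA (44–46).
The first in-frame stop codon is TGA.

TGA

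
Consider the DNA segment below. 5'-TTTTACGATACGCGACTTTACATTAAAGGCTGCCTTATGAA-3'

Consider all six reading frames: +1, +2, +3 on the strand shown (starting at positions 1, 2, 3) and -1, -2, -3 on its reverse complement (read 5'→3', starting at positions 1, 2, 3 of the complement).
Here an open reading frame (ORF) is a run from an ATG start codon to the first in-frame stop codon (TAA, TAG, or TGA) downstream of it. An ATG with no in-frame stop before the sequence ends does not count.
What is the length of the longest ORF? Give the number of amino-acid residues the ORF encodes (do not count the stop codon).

1

Reverse complement (5'→3'): TTCATAAGGCAGCCTTTAATGTAAAGTCGCGTATCGTAAAA
Frame +1: TTT TAC GAT ACG CGA CTT TAC ATT AAA GGC TGC CTT ATG — no ATG→stop ORF.
Frame +2: TTT ACG ATA CGC GAC TTT ACA TTA AAG GCT GCC TTA TGA — no ATG→stop ORF.
Frame +3: TTA CGA TAC GCG ACT TTA CAT TAA AGG CTG CCT TAT GAA — no ATG→stop ORF.
Frame -1: TTC ATA AGG CAG CCT TTA ATG TAA AGT CGC GTA TCG TAA — ATG at 19, stop TAA at 22 → 6 nt.
Frame -2: TCA TAA GGC AGC CTT TAA TGT AAA GTC GCG TAT CGT AAA — no ATG→stop ORF.
Frame -3: CAT AAG GCA GCC TTT AAT GTA AAG TCG CGT ATC GTA AAA — no ATG→stop ORF.
Longest: frame -1, positions 19–24, 6 nt = 2 codons = 1 aa. → 1 amino acids.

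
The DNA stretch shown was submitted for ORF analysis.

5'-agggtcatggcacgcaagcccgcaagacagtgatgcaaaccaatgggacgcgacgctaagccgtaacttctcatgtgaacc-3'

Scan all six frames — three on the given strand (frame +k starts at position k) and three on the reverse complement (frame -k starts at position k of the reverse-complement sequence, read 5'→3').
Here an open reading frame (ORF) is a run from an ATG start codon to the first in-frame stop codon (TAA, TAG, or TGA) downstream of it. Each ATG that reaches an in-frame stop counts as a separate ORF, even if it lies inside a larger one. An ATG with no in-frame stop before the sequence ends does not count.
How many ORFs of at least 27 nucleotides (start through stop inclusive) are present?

2

Reverse complement (5'→3'): GGTTCACATGAGAAGTTACGGCTTAGCGTCGCGTCCCATTGGTTTGCATCACTGTCTTGCGGGCTTGCGTGCCATGACCCT
Frame +1: AGG GTC ATG GCA CGC AAG CCC GCA AGA CAG TGA TGC AAA CCA ATG GGA CGC GAC GCT AAG CCG TAA CTT CTC ATG TGA ACC — ATG at 7, stop TGA at 31 → 27 nt; ATG at 43, stop TAA at 64 → 24 nt; ATG at 73, stop TGA at 76 → 6 nt.
Frame +2: GGG TCA TGG CAC GCA AGC CCG CAA GAC AGT GAT GCA AAC CAA TGG GAC GCG ACG CTA AGC CGT AAC TTC TCA TGT GAA — no ATG→stop ORF.
Frame +3: GGT CAT GGC ACG CAA GCC CGC AAG ACA GTG ATG CAA ACC AAT GGG ACG CGA CGC TAA GCC GTA ACT TCT CAT GTG AAC — ATG at 33, stop TAA at 57 → 27 nt.
Frame -1: GGT TCA CAT GAG AAG TTA CGG CTT AGC GTC GCG TCC CAT TGG TTT GCA TCA CTG TCT TGC GGG CTT GCG TGC CAT GAC CCT — no ATG→stop ORF.
Frame -2: GTT CAC ATG AGA AGT TAC GGC TTA GCG TCG CGT CCC ATT GGT TTG CAT CAC TGT CTT GCG GGC TTG CGT GCC ATG ACC — no ATG→stop ORF.
Frame -3: TTC ACA TGA GAA GTT ACG GCT TAG CGT CGC GTC CCA TTG GTT TGC ATC ACT GTC TTG CGG GCT TGC GTG CCA TGA CCC — no ATG→stop ORF.
ORFs ≥ 27 nucleotides: frame +1 7–33 (27 nucleotides), frame +3 33–59 (27 nucleotides). Count = 2.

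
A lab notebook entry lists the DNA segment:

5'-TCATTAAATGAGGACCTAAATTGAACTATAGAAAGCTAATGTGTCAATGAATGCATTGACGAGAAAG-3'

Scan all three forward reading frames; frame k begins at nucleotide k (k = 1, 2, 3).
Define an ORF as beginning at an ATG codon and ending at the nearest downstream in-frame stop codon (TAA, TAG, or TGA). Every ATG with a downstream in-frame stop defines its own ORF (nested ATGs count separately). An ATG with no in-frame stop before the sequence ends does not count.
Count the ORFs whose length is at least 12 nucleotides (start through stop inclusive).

2

Frame 1: TCA TTA AAT GAG GAC CTA AAT TGA ACT ATA GAA AGC TAA TGT GTC AAT GAA TGC ATT GAC GAG AAA — no ATG→stop ORF.
Frame 2: CAT TAA ATG AGG ACC TAA ATT GAA CTA TAG AAA GCT AAT GTG TCA ATG AAT GCA TTG ACG AGA AAG — ATG at 8, stop TAA at 17 → 12 nt.
Frame 3: ATT AAA TGA GGA CCT AAA TTG AAC TAT AGA AAG CTA ATG TGT CAA TGA ATG CAT TGA CGA GAA — ATG at 39, stop TGA at 48 → 12 nt; ATG at 51, stop TGA at 57 → 9 nt.
ORFs ≥ 12 nucleotides: frame 2 8–19 (12 nucleotides), frame 3 39–50 (12 nucleotides). Count = 2.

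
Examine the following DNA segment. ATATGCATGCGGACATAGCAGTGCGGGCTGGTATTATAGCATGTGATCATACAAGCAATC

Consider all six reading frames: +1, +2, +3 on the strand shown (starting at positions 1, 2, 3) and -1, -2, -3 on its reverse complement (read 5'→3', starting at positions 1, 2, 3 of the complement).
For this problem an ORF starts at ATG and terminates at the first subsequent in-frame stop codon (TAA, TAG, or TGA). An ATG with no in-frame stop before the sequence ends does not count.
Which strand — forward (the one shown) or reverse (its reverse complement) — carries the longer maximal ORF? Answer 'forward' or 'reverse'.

forward

Reverse complement (5'→3'): GATTGCTTGTATGATCACATGCTATAATACCAGCCCGCACTGCTATGTCCGCATGCATAT
Frame +1: ATA TGC ATG CGG ACA TAG CAG TGC GGG CTG GTA TTA TAG CAT GTG ATC ATA CAA GCA ATC — ATG at 7, stop TAG at 16 → 12 nt.
Frame +2: TAT GCA TGC GGA CAT AGC AGT GCG GGC TGG TAT TAT AGC ATG TGA TCA TAC AAG CAA — ATG at 41, stop TGA at 44 → 6 nt.
Frame +3: ATG CAT GCG GAC ATA GCA GTG CGG GCT GGT ATT ATA GCA TGT GAT CAT ACA AGC AAT — no ATG→stop ORF.
Frame -1: GAT TGC TTG TAT GAT CAC ATG CTA TAA TAC CAG CCC GCA CTG CTA TGT CCG CAT GCA TAT — ATG at 19, stop TAA at 25 → 9 nt.
Frame -2: ATT GCT TGT ATG ATC ACA TGC TAT AAT ACC AGC CCG CAC TGC TAT GTC CGC ATG CAT — no ATG→stop ORF.
Frame -3: TTG CTT GTA TGA TCA CAT GCT ATA ATA CCA GCC CGC ACT GCT ATG TCC GCA TGC ATA — no ATG→stop ORF.
Forward-strand max 12 nt; reverse-strand max 9 nt. The forward strand has the longer ORF.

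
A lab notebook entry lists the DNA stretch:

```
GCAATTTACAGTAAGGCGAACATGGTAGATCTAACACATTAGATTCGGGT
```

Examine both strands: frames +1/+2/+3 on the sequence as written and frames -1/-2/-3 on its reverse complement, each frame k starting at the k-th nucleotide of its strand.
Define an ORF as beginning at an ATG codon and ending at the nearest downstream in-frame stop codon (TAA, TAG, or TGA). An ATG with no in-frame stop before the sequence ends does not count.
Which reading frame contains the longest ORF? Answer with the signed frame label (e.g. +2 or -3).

Reverse complement (5'→3'): ACCCGAATCTAATGTGTTAGATCTACCATGTTCGCCTTACTGTAAATTGC
Frame +1: GCA ATT TAC AGT AAG GCG AAC ATG GTA GAT CTA ACA CAT TAG ATT CGG — ATG at 22, stop TAG at 40 → 21 nt.
Frame +2: CAA TTT ACA GTA AGG CGA ACA TGG TAG ATC TAA CAC ATT AGA TTC GGG — no ATG→stop ORF.
Frame +3: AAT TTA CAG TAA GGC GAA CAT GGT AGA TCT AAC ACA TTA GAT TCG GGT — no ATG→stop ORF.
Frame -1: ACC CGA ATC TAA TGT GTT AGA TCT ACC ATG TTC GCC TTA CTG TAA ATT — ATG at 28, stop TAA at 43 → 18 nt.
Frame -2: CCC GAA TCT AAT GTG TTA GAT CTA CCA TGT TCG CCT TAC TGT AAA TTG — no ATG→stop ORF.
Frame -3: CCG AAT CTA ATG TGT TAG ATC TAC CAT GTT CGC CTT ACT GTA AAT TGC — ATG at 12, stop TAG at 18 → 9 nt.
Longest ORF is 21 nt in frame +1 (positions 22–42).

+1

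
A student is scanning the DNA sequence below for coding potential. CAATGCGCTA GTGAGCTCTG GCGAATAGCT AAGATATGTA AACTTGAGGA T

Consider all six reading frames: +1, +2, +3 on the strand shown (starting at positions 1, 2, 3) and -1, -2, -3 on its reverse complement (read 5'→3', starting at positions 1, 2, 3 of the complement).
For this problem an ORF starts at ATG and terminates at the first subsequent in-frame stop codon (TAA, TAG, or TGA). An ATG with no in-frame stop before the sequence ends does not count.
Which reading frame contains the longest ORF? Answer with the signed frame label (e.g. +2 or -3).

Reverse complement (5'→3'): ATCCTCAAGTTTACATATCTTAGCTATTCGCCAGAGCTCACTAGCGCATTG
Frame +1: CAA TGC GCT AGT GAG CTC TGG CGA ATA GCT AAG ATA TGT AAA CTT GAG GAT — no ATG→stop ORF.
Frame +2: AAT GCG CTA GTG AGC TCT GGC GAA TAG CTA AGA TAT GTA AAC TTG AGG — no ATG→stop ORF.
Frame +3: ATG CGC TAG TGA GCT CTG GCG AAT AGC TAA GAT ATG TAA ACT TGA GGA — ATG at 3, stop TAG at 9 → 9 nt; ATG at 36, stop TAA at 39 → 6 nt.
Frame -1: ATC CTC AAG TTT ACA TAT CTT AGC TAT TCG CCA GAG CTC ACT AGC GCA TTG — no ATG→stop ORF.
Frame -2: TCC TCA AGT TTA CAT ATC TTA GCT ATT CGC CAG AGC TCA CTA GCG CAT — no ATG→stop ORF.
Frame -3: CCT CAA GTT TAC ATA TCT TAG CTA TTC GCC AGA GCT CAC TAG CGC ATT — no ATG→stop ORF.
Longest ORF is 9 nt in frame +3 (positions 3–11).

+3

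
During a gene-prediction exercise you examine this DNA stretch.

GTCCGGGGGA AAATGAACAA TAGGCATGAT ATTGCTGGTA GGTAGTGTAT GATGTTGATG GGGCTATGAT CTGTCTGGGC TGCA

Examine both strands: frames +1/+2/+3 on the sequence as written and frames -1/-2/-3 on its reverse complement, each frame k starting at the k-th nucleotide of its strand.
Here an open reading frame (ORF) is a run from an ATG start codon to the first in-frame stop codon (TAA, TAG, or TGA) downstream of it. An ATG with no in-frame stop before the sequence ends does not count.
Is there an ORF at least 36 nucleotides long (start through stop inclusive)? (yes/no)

no

Reverse complement (5'→3'): TGCAGCCCAGACAGATCATAGCCCCATCAACATCATACACTACCTACCAGCAATATCATGCCTATTGTTCATTTTCCCCCGGAC
Frame +1: GTC CGG GGG AAA ATG AAC AAT AGG CAT GAT ATT GCT GGT AGG TAG TGT ATG ATG TTG ATG GGG CTA TGA TCT GTC TGG GCT GCA — ATG at 13, stop TAG at 43 → 33 nt; ATG at 49, stop TGA at 67 → 21 nt; ATG at 52, stop TGA at 67 → 18 nt; ATG at 58, stop TGA at 67 → 12 nt.
Frame +2: TCC GGG GGA AAA TGA ACA ATA GGC ATG ATA TTG CTG GTA GGT AGT GTA TGA TGT TGA TGG GGC TAT GAT CTG TCT GGG CTG — ATG at 26, stop TGA at 50 → 27 nt.
Frame +3: CCG GGG GAA AAT GAA CAA TAG GCA TGA TAT TGC TGG TAG GTA GTG TAT GAT GTT GAT GGG GCT ATG ATC TGT CTG GGC TGC — no ATG→stop ORF.
Frame -1: TGC AGC CCA GAC AGA TCA TAG CCC CAT CAA CAT CAT ACA CTA CCT ACC AGC AAT ATC ATG CCT ATT GTT CAT TTT CCC CCG GAC — no ATG→stop ORF.
Frame -2: GCA GCC CAG ACA GAT CAT AGC CCC ATC AAC ATC ATA CAC TAC CTA CCA GCA ATA TCA TGC CTA TTG TTC ATT TTC CCC CGG — no ATG→stop ORF.
Frame -3: CAG CCC AGA CAG ATC ATA GCC CCA TCA ACA TCA TAC ACT ACC TAC CAG CAA TAT CAT GCC TAT TGT TCA TTT TCC CCC GGA — no ATG→stop ORF.
Largest ORF found is 33 nucleotides < 36, so no.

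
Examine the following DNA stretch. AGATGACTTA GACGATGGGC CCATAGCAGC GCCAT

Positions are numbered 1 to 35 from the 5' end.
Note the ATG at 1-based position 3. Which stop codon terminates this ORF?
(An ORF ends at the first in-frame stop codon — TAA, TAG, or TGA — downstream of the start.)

Codons from position 3: ATG (3–5), ACT (6–8), TAG (9–11).
The first in-frame stop codon is TAG.

TAG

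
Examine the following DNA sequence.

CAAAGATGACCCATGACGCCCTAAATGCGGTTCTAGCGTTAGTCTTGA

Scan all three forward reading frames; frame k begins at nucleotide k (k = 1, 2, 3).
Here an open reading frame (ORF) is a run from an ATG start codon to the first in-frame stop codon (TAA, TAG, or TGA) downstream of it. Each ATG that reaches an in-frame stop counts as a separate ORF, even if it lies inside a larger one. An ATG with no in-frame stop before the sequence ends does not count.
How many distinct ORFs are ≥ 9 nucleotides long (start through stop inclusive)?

2

Frame 1: CAA AGA TGA CCC ATG ACG CCC TAA ATG CGG TTC TAG CGT TAG TCT TGA — ATG at 13, stop TAA at 22 → 12 nt; ATG at 25, stop TAG at 34 → 12 nt.
Frame 2: AAA GAT GAC CCA TGA CGC CCT AAA TGC GGT TCT AGC GTT AGT CTT — no ATG→stop ORF.
Frame 3: AAG ATG ACC CAT GAC GCC CTA AAT GCG GTT CTA GCG TTA GTC TTG — no ATG→stop ORF.
ORFs ≥ 9 nucleotides: frame 1 13–24 (12 nucleotides), frame 1 25–36 (12 nucleotides). Count = 2.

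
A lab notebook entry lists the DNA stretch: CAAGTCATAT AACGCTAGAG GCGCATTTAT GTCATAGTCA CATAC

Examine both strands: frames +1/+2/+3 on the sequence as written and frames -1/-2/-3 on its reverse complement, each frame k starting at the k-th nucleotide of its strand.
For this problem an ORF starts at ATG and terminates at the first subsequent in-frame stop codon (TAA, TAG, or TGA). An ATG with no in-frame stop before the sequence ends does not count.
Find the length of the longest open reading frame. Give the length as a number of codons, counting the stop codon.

4

Reverse complement (5'→3'): GTATGTGACTATGACATAAATGCGCCTCTAGCGTTATATGACTTG
Frame +1: CAA GTC ATA TAA CGC TAG AGG CGC ATT TAT GTC ATA GTC ACA TAC — no ATG→stop ORF.
Frame +2: AAG TCA TAT AAC GCT AGA GGC GCA TTT ATG TCA TAG TCA CAT — ATG at 29, stop TAG at 35 → 9 nt.
Frame +3: AGT CAT ATA ACG CTA GAG GCG CAT TTA TGT CAT AGT CAC ATA — no ATG→stop ORF.
Frame -1: GTA TGT GAC TAT GAC ATA AAT GCG CCT CTA GCG TTA TAT GAC TTG — no ATG→stop ORF.
Frame -2: TAT GTG ACT ATG ACA TAA ATG CGC CTC TAG CGT TAT ATG ACT — ATG at 11, stop TAA at 17 → 9 nt; ATG at 20, stop TAG at 29 → 12 nt.
Frame -3: ATG TGA CTA TGA CAT AAA TGC GCC TCT AGC GTT ATA TGA CTT — ATG at 3, stop TGA at 6 → 6 nt.
Longest: frame -2, positions 20–31, 12 nt = 4 codons = 3 aa. → 4 codons.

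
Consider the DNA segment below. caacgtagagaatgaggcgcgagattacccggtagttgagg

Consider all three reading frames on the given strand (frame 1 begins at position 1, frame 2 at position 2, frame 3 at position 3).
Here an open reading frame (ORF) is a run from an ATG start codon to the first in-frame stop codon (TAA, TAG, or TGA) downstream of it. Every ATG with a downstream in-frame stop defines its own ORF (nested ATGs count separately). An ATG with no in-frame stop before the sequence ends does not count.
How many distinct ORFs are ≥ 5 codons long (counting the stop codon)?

1

Frame 1: CAA CGT AGA GAA TGA GGC GCG AGA TTA CCC GGT AGT TGA — no ATG→stop ORF.
Frame 2: AAC GTA GAG AAT GAG GCG CGA GAT TAC CCG GTA GTT GAG — no ATG→stop ORF.
Frame 3: ACG TAG AGA ATG AGG CGC GAG ATT ACC CGG TAG TTG AGG — ATG at 12, stop TAG at 33 → 24 nt.
ORFs ≥ 5 codons: frame 3 12–35 (8 codons). Count = 1.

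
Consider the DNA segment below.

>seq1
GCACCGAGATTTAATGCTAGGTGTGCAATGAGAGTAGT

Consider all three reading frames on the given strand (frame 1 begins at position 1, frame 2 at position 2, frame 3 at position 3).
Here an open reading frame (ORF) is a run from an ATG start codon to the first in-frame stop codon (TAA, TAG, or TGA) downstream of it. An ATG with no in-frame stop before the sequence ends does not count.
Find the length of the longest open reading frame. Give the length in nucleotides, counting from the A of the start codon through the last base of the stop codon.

18

Frame 1: GCA CCG AGA TTT AAT GCT AGG TGT GCA ATG AGA GTA — no ATG→stop ORF.
Frame 2: CAC CGA GAT TTA ATG CTA GGT GTG CAA TGA GAG TAG — ATG at 14, stop TGA at 29 → 18 nt.
Frame 3: ACC GAG ATT TAA TGC TAG GTG TGC AAT GAG AGT AGT — no ATG→stop ORF.
Longest: frame 2, positions 14–31, 18 nt = 6 codons = 5 aa. → 18 nucleotides.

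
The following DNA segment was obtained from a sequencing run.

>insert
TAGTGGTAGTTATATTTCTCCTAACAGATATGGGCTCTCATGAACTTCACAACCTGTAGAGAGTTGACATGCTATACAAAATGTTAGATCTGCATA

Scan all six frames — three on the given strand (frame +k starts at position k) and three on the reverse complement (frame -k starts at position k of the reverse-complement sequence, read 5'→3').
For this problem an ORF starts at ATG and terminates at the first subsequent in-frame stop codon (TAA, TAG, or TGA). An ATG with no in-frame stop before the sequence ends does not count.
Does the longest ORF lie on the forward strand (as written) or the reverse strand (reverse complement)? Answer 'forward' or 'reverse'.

Reverse complement (5'→3'): TATGCAGATCTAACATTTTGTATAGCATGTCAACTCTCTACAGGTTGTGAAGTTCATGAGAGCCCATATCTGTTAGGAGAAATATAACTACCACTA
Frame +1: TAG TGG TAG TTA TAT TTC TCC TAA CAG ATA TGG GCT CTC ATG AAC TTC ACA ACC TGT AGA GAG TTG ACA TGC TAT ACA AAA TGT TAG ATC TGC ATA — ATG at 40, stop TAG at 85 → 48 nt.
Frame +2: AGT GGT AGT TAT ATT TCT CCT AAC AGA TAT GGG CTC TCA TGA ACT TCA CAA CCT GTA GAG AGT TGA CAT GCT ATA CAA AAT GTT AGA TCT GCA — no ATG→stop ORF.
Frame +3: GTG GTA GTT ATA TTT CTC CTA ACA GAT ATG GGC TCT CAT GAA CTT CAC AAC CTG TAG AGA GTT GAC ATG CTA TAC AAA ATG TTA GAT CTG CAT — ATG at 30, stop TAG at 57 → 30 nt.
Frame -1: TAT GCA GAT CTA ACA TTT TGT ATA GCA TGT CAA CTC TCT ACA GGT TGT GAA GTT CAT GAG AGC CCA TAT CTG TTA GGA GAA ATA TAA CTA CCA CTA — no ATG→stop ORF.
Frame -2: ATG CAG ATC TAA CAT TTT GTA TAG CAT GTC AAC TCT CTA CAG GTT GTG AAG TTC ATG AGA GCC CAT ATC TGT TAG GAG AAA TAT AAC TAC CAC — ATG at 2, stop TAA at 11 → 12 nt; ATG at 56, stop TAG at 74 → 21 nt.
Frame -3: TGC AGA TCT AAC ATT TTG TAT AGC ATG TCA ACT CTC TAC AGG TTG TGA AGT TCA TGA GAG CCC ATA TCT GTT AGG AGA AAT ATA ACT ACC ACT — ATG at 27, stop TGA at 48 → 24 nt.
Forward-strand max 48 nt; reverse-strand max 24 nt. The forward strand has the longer ORF.

forward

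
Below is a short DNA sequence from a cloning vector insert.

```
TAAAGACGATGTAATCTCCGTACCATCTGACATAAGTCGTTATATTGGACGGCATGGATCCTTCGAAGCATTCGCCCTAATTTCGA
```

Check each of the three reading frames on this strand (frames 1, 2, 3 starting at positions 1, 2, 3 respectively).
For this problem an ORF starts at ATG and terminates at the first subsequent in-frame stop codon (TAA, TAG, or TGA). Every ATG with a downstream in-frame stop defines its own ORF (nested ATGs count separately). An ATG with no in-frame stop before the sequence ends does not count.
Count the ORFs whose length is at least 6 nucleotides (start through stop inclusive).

2

Frame 1: TAA AGA CGA TGT AAT CTC CGT ACC ATC TGA CAT AAG TCG TTA TAT TGG ACG GCA TGG ATC CTT CGA AGC ATT CGC CCT AAT TTC — no ATG→stop ORF.
Frame 2: AAA GAC GAT GTA ATC TCC GTA CCA TCT GAC ATA AGT CGT TAT ATT GGA CGG CAT GGA TCC TTC GAA GCA TTC GCC CTA ATT TCG — no ATG→stop ORF.
Frame 3: AAG ACG ATG TAA TCT CCG TAC CAT CTG ACA TAA GTC GTT ATA TTG GAC GGC ATG GAT CCT TCG AAG CAT TCG CCC TAA TTT CGA — ATG at 9, stop TAA at 12 → 6 nt; ATG at 54, stop TAA at 78 → 27 nt.
ORFs ≥ 6 nucleotides: frame 3 9–14 (6 nucleotides), frame 3 54–80 (27 nucleotides). Count = 2.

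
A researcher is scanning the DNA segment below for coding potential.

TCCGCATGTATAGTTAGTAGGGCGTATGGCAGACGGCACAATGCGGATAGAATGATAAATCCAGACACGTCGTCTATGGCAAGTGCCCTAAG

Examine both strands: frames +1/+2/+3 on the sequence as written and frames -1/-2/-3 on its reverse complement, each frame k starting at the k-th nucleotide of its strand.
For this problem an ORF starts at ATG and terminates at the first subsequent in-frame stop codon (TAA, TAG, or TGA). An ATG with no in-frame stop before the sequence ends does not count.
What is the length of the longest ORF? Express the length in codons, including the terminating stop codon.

Reverse complement (5'→3'): CTTAGGGCACTTGCCATAGACGACGTGTCTGGATTTATCATTCTATCCGCATTGTGCCGTCTGCCATACGCCCTACTAACTATACATGCGGA
Frame +1: TCC GCA TGT ATA GTT AGT AGG GCG TAT GGC AGA CGG CAC AAT GCG GAT AGA ATG ATA AAT CCA GAC ACG TCG TCT ATG GCA AGT GCC CTA — no ATG→stop ORF.
Frame +2: CCG CAT GTA TAG TTA GTA GGG CGT ATG GCA GAC GGC ACA ATG CGG ATA GAA TGA TAA ATC CAG ACA CGT CGT CTA TGG CAA GTG CCC TAA — ATG at 26, stop TGA at 53 → 30 nt; ATG at 41, stop TGA at 53 → 15 nt.
Frame +3: CGC ATG TAT AGT TAG TAG GGC GTA TGG CAG ACG GCA CAA TGC GGA TAG AAT GAT AAA TCC AGA CAC GTC GTC TAT GGC AAG TGC CCT AAG — ATG at 6, stop TAG at 15 → 12 nt.
Frame -1: CTT AGG GCA CTT GCC ATA GAC GAC GTG TCT GGA TTT ATC ATT CTA TCC GCA TTG TGC CGT CTG CCA TAC GCC CTA CTA ACT ATA CAT GCG — no ATG→stop ORF.
Frame -2: TTA GGG CAC TTG CCA TAG ACG ACG TGT CTG GAT TTA TCA TTC TAT CCG CAT TGT GCC GTC TGC CAT ACG CCC TAC TAA CTA TAC ATG CGG — no ATG→stop ORF.
Frame -3: TAG GGC ACT TGC CAT AGA CGA CGT GTC TGG ATT TAT CAT TCT ATC CGC ATT GTG CCG TCT GCC ATA CGC CCT ACT AAC TAT ACA TGC GGA — no ATG→stop ORF.
Longest: frame +2, positions 26–55, 30 nt = 10 codons = 9 aa. → 10 codons.

10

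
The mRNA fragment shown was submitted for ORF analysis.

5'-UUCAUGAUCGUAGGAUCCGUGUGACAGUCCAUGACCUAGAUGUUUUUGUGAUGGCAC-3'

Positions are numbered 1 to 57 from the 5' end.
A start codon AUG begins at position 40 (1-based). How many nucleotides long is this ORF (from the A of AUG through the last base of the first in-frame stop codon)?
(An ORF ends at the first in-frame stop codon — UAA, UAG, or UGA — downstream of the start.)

12

Codons from position 40: AUG (40–42), UUU (43–45), UUG (46–48), UGA (49–51).
UGA is the first in-frame stop; ORF spans 40–51, 12 nucleotides.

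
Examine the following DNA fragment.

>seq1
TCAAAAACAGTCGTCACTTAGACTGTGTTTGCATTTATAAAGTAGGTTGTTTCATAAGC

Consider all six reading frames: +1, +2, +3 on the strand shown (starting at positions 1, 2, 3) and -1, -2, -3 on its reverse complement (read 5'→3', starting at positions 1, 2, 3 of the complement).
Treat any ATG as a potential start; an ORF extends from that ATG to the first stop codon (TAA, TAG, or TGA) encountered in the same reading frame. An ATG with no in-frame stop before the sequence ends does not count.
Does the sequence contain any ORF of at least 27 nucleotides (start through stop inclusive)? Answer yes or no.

no

Reverse complement (5'→3'): GCTTATGAAACAACCTACTTTATAAATGCAAACACAGTCTAAGTGACGACTGTTTTTGA
Frame +1: TCA AAA ACA GTC GTC ACT TAG ACT GTG TTT GCA TTT ATA AAG TAG GTT GTT TCA TAA — no ATG→stop ORF.
Frame +2: CAA AAA CAG TCG TCA CTT AGA CTG TGT TTG CAT TTA TAA AGT AGG TTG TTT CAT AAG — no ATG→stop ORF.
Frame +3: AAA AAC AGT CGT CAC TTA GAC TGT GTT TGC ATT TAT AAA GTA GGT TGT TTC ATA AGC — no ATG→stop ORF.
Frame -1: GCT TAT GAA ACA ACC TAC TTT ATA AAT GCA AAC ACA GTC TAA GTG ACG ACT GTT TTT — no ATG→stop ORF.
Frame -2: CTT ATG AAA CAA CCT ACT TTA TAA ATG CAA ACA CAG TCT AAG TGA CGA CTG TTT TTG — ATG at 5, stop TAA at 23 → 21 nt; ATG at 26, stop TGA at 44 → 21 nt.
Frame -3: TTA TGA AAC AAC CTA CTT TAT AAA TGC AAA CAC AGT CTA AGT GAC GAC TGT TTT TGA — no ATG→stop ORF.
Largest ORF found is 21 nucleotides < 27, so no.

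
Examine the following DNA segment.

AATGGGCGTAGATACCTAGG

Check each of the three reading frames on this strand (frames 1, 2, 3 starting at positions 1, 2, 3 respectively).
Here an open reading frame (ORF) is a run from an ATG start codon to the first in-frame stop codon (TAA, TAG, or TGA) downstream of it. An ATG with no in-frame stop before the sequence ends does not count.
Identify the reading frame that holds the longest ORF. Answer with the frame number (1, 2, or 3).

2

Frame 1: AAT GGG CGT AGA TAC CTA — no ATG→stop ORF.
Frame 2: ATG GGC GTA GAT ACC TAG — ATG at 2, stop TAG at 17 → 18 nt.
Frame 3: TGG GCG TAG ATA CCT AGG — no ATG→stop ORF.
Longest ORF is 18 nt in frame 2 (positions 2–19).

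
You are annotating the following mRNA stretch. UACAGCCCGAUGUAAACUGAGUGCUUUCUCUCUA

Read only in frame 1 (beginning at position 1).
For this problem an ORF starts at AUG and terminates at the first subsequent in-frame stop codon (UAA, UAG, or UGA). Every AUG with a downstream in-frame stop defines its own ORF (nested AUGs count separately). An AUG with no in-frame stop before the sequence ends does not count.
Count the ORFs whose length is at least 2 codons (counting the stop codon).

Frame 1: UAC AGC CCG AUG UAA ACU GAG UGC UUU CUC UCU — AUG at 10, stop UAA at 13 → 6 nt.
ORFs ≥ 2 codons: frame 1 10–15 (2 codons). Count = 1.

1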